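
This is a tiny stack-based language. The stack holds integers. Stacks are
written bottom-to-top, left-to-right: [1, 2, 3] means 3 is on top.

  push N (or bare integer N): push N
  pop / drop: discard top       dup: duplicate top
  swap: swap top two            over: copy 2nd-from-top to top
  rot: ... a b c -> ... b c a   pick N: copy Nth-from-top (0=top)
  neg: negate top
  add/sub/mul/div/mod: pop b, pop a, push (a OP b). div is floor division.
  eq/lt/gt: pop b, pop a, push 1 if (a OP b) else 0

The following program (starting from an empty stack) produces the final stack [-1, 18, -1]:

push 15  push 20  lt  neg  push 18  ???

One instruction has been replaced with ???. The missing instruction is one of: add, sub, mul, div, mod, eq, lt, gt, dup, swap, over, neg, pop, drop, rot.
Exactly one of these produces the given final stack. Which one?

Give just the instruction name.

Answer: over

Derivation:
Stack before ???: [-1, 18]
Stack after ???:  [-1, 18, -1]
The instruction that transforms [-1, 18] -> [-1, 18, -1] is: over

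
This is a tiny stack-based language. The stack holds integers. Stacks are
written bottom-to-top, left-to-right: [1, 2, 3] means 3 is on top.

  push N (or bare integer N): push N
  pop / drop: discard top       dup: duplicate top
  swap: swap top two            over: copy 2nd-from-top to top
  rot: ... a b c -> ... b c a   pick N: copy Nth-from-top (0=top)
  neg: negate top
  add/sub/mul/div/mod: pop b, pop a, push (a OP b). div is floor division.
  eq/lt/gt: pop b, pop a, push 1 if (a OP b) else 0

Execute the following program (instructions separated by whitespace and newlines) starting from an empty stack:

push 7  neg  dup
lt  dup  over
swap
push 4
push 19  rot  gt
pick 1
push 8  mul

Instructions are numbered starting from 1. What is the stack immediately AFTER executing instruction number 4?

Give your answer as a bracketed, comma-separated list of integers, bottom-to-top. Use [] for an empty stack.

Step 1 ('push 7'): [7]
Step 2 ('neg'): [-7]
Step 3 ('dup'): [-7, -7]
Step 4 ('lt'): [0]

Answer: [0]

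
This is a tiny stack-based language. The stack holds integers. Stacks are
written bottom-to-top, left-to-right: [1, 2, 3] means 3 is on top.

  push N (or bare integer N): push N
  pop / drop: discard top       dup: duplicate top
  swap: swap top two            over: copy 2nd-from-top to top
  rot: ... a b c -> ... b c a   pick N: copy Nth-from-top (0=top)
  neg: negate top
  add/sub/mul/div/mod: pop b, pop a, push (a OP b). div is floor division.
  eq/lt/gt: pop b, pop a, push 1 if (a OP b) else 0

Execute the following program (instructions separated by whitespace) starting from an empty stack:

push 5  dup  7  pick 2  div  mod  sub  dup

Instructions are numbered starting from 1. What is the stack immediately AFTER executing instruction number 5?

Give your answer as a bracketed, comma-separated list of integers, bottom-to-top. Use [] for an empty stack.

Step 1 ('push 5'): [5]
Step 2 ('dup'): [5, 5]
Step 3 ('7'): [5, 5, 7]
Step 4 ('pick 2'): [5, 5, 7, 5]
Step 5 ('div'): [5, 5, 1]

Answer: [5, 5, 1]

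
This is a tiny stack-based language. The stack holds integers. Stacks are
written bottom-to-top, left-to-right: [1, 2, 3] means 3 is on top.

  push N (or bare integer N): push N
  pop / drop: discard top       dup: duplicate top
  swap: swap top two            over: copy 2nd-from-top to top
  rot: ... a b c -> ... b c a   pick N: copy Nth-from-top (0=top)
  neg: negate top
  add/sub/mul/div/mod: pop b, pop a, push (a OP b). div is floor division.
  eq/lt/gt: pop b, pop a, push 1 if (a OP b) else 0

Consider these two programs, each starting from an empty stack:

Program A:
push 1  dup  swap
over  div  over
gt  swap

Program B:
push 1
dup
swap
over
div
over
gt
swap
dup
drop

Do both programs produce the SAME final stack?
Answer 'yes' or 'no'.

Answer: yes

Derivation:
Program A trace:
  After 'push 1': [1]
  After 'dup': [1, 1]
  After 'swap': [1, 1]
  After 'over': [1, 1, 1]
  After 'div': [1, 1]
  After 'over': [1, 1, 1]
  After 'gt': [1, 0]
  After 'swap': [0, 1]
Program A final stack: [0, 1]

Program B trace:
  After 'push 1': [1]
  After 'dup': [1, 1]
  After 'swap': [1, 1]
  After 'over': [1, 1, 1]
  After 'div': [1, 1]
  After 'over': [1, 1, 1]
  After 'gt': [1, 0]
  After 'swap': [0, 1]
  After 'dup': [0, 1, 1]
  After 'drop': [0, 1]
Program B final stack: [0, 1]
Same: yes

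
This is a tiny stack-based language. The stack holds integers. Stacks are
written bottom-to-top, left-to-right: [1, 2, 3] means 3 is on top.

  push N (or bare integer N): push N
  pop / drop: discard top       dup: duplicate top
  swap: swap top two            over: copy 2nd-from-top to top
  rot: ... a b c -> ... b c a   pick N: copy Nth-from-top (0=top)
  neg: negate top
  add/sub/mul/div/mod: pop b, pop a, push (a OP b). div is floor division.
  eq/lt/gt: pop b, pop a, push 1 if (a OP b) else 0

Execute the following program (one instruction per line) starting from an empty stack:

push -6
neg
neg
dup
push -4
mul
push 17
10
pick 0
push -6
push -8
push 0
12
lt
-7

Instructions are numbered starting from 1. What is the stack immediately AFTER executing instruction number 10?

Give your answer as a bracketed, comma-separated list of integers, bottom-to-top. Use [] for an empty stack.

Answer: [-6, 24, 17, 10, 10, -6]

Derivation:
Step 1 ('push -6'): [-6]
Step 2 ('neg'): [6]
Step 3 ('neg'): [-6]
Step 4 ('dup'): [-6, -6]
Step 5 ('push -4'): [-6, -6, -4]
Step 6 ('mul'): [-6, 24]
Step 7 ('push 17'): [-6, 24, 17]
Step 8 ('10'): [-6, 24, 17, 10]
Step 9 ('pick 0'): [-6, 24, 17, 10, 10]
Step 10 ('push -6'): [-6, 24, 17, 10, 10, -6]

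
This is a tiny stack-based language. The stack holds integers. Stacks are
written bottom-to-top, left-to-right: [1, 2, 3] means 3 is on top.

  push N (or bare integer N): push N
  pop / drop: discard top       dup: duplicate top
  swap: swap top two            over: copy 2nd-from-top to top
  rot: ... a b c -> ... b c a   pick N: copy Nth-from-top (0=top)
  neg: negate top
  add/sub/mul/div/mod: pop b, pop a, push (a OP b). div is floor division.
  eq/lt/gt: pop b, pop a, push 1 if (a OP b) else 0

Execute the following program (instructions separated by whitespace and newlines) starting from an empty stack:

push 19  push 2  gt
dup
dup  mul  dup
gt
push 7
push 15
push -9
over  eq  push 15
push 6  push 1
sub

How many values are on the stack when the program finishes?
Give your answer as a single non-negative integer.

After 'push 19': stack = [19] (depth 1)
After 'push 2': stack = [19, 2] (depth 2)
After 'gt': stack = [1] (depth 1)
After 'dup': stack = [1, 1] (depth 2)
After 'dup': stack = [1, 1, 1] (depth 3)
After 'mul': stack = [1, 1] (depth 2)
After 'dup': stack = [1, 1, 1] (depth 3)
After 'gt': stack = [1, 0] (depth 2)
After 'push 7': stack = [1, 0, 7] (depth 3)
After 'push 15': stack = [1, 0, 7, 15] (depth 4)
After 'push -9': stack = [1, 0, 7, 15, -9] (depth 5)
After 'over': stack = [1, 0, 7, 15, -9, 15] (depth 6)
After 'eq': stack = [1, 0, 7, 15, 0] (depth 5)
After 'push 15': stack = [1, 0, 7, 15, 0, 15] (depth 6)
After 'push 6': stack = [1, 0, 7, 15, 0, 15, 6] (depth 7)
After 'push 1': stack = [1, 0, 7, 15, 0, 15, 6, 1] (depth 8)
After 'sub': stack = [1, 0, 7, 15, 0, 15, 5] (depth 7)

Answer: 7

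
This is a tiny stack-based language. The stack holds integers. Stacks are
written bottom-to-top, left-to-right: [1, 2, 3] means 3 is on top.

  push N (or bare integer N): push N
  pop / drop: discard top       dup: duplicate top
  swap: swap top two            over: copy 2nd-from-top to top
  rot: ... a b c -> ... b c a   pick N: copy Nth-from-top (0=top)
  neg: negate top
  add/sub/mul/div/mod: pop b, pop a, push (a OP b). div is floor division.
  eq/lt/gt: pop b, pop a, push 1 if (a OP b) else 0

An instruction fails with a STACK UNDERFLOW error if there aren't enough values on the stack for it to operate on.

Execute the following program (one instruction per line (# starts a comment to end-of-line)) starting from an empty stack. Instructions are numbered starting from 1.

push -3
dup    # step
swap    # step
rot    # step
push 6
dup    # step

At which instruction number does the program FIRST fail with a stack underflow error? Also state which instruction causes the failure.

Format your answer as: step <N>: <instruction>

Answer: step 4: rot

Derivation:
Step 1 ('push -3'): stack = [-3], depth = 1
Step 2 ('dup'): stack = [-3, -3], depth = 2
Step 3 ('swap'): stack = [-3, -3], depth = 2
Step 4 ('rot'): needs 3 value(s) but depth is 2 — STACK UNDERFLOW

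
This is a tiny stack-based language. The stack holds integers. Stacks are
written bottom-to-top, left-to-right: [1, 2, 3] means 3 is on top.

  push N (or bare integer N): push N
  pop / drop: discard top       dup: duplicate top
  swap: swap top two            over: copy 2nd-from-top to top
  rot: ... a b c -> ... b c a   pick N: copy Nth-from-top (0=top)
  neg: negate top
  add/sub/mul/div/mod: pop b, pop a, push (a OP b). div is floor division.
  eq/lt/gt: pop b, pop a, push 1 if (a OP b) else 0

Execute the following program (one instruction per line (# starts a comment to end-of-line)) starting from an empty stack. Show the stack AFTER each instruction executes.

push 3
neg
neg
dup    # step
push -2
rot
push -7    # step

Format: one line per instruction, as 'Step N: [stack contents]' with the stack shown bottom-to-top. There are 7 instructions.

Step 1: [3]
Step 2: [-3]
Step 3: [3]
Step 4: [3, 3]
Step 5: [3, 3, -2]
Step 6: [3, -2, 3]
Step 7: [3, -2, 3, -7]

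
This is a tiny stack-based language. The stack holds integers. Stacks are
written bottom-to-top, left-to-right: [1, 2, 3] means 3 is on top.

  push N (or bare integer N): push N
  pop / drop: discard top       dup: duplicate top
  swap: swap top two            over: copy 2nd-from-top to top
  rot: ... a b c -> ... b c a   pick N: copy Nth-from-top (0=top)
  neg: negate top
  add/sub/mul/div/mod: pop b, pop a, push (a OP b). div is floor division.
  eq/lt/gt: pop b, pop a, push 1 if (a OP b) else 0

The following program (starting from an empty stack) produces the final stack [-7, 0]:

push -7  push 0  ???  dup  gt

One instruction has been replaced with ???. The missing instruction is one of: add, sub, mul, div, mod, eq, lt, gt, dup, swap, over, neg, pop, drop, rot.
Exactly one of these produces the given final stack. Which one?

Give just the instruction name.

Stack before ???: [-7, 0]
Stack after ???:  [-7, 0]
The instruction that transforms [-7, 0] -> [-7, 0] is: neg

Answer: neg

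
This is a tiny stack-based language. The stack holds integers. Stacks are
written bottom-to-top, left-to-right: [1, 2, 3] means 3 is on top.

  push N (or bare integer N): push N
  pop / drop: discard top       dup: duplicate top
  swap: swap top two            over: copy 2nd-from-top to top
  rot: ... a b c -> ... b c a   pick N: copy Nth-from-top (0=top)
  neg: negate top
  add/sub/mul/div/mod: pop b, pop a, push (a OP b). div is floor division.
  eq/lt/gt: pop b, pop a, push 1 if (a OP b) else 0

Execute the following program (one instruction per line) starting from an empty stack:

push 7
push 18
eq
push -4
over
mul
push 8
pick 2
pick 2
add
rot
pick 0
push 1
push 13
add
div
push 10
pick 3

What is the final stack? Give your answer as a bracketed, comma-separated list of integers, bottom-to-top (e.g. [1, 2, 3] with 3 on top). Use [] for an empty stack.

Answer: [0, 8, 0, 0, 0, 10, 0]

Derivation:
After 'push 7': [7]
After 'push 18': [7, 18]
After 'eq': [0]
After 'push -4': [0, -4]
After 'over': [0, -4, 0]
After 'mul': [0, 0]
After 'push 8': [0, 0, 8]
After 'pick 2': [0, 0, 8, 0]
After 'pick 2': [0, 0, 8, 0, 0]
After 'add': [0, 0, 8, 0]
After 'rot': [0, 8, 0, 0]
After 'pick 0': [0, 8, 0, 0, 0]
After 'push 1': [0, 8, 0, 0, 0, 1]
After 'push 13': [0, 8, 0, 0, 0, 1, 13]
After 'add': [0, 8, 0, 0, 0, 14]
After 'div': [0, 8, 0, 0, 0]
After 'push 10': [0, 8, 0, 0, 0, 10]
After 'pick 3': [0, 8, 0, 0, 0, 10, 0]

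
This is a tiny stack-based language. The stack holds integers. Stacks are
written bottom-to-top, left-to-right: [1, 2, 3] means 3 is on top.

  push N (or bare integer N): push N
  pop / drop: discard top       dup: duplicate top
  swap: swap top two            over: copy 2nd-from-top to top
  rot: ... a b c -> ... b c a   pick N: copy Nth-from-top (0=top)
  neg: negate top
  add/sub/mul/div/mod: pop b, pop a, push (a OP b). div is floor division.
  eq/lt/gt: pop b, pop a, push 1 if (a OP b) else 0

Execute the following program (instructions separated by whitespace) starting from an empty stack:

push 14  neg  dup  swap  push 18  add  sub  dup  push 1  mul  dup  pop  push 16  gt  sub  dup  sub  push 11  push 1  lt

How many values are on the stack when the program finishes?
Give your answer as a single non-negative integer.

After 'push 14': stack = [14] (depth 1)
After 'neg': stack = [-14] (depth 1)
After 'dup': stack = [-14, -14] (depth 2)
After 'swap': stack = [-14, -14] (depth 2)
After 'push 18': stack = [-14, -14, 18] (depth 3)
After 'add': stack = [-14, 4] (depth 2)
After 'sub': stack = [-18] (depth 1)
After 'dup': stack = [-18, -18] (depth 2)
After 'push 1': stack = [-18, -18, 1] (depth 3)
After 'mul': stack = [-18, -18] (depth 2)
After 'dup': stack = [-18, -18, -18] (depth 3)
After 'pop': stack = [-18, -18] (depth 2)
After 'push 16': stack = [-18, -18, 16] (depth 3)
After 'gt': stack = [-18, 0] (depth 2)
After 'sub': stack = [-18] (depth 1)
After 'dup': stack = [-18, -18] (depth 2)
After 'sub': stack = [0] (depth 1)
After 'push 11': stack = [0, 11] (depth 2)
After 'push 1': stack = [0, 11, 1] (depth 3)
After 'lt': stack = [0, 0] (depth 2)

Answer: 2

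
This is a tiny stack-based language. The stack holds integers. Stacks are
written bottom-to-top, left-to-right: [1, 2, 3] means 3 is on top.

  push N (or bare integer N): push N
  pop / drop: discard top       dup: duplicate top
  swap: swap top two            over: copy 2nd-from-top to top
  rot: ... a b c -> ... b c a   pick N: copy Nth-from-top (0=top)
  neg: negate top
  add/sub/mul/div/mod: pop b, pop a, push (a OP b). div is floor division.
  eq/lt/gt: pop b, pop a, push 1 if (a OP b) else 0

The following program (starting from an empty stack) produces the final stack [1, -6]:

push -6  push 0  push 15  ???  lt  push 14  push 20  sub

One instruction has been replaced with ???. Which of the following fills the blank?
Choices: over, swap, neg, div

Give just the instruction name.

Stack before ???: [-6, 0, 15]
Stack after ???:  [-6, 0]
Checking each choice:
  over: produces [-6, 0, 0, -6]
  swap: produces [-6, 0, -6]
  neg: produces [-6, 0, -6]
  div: MATCH


Answer: div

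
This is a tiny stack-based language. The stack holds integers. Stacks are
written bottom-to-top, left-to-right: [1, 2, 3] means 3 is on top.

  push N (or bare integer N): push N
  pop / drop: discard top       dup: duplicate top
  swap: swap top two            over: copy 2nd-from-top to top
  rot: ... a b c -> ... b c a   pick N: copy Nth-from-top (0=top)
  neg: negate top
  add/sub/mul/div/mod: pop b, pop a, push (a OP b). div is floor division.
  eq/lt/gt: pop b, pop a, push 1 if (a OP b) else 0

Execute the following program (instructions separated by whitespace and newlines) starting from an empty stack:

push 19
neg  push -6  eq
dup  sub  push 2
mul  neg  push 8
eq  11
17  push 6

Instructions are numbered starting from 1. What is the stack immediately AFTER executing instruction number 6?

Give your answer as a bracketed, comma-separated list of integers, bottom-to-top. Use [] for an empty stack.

Step 1 ('push 19'): [19]
Step 2 ('neg'): [-19]
Step 3 ('push -6'): [-19, -6]
Step 4 ('eq'): [0]
Step 5 ('dup'): [0, 0]
Step 6 ('sub'): [0]

Answer: [0]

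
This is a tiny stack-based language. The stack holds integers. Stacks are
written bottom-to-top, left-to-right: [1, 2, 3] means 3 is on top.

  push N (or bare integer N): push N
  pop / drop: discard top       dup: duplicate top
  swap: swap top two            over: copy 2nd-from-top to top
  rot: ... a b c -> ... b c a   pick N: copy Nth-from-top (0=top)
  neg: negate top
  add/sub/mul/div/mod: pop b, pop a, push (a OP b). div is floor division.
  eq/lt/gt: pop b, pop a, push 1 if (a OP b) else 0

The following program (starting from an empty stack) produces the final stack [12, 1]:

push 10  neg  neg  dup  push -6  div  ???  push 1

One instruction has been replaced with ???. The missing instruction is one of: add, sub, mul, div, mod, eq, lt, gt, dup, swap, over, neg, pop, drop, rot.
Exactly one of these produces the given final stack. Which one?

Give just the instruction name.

Answer: sub

Derivation:
Stack before ???: [10, -2]
Stack after ???:  [12]
The instruction that transforms [10, -2] -> [12] is: sub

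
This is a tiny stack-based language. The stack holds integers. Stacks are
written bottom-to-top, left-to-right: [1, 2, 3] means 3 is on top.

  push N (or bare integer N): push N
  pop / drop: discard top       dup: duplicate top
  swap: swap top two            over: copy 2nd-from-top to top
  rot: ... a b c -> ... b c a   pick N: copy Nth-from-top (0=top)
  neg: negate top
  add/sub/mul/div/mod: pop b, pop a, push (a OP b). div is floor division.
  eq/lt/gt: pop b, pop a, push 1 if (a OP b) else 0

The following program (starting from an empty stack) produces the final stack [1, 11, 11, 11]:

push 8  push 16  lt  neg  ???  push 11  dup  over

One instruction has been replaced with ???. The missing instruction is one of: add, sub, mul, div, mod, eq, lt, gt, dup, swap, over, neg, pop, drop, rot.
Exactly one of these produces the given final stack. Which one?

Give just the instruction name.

Stack before ???: [-1]
Stack after ???:  [1]
The instruction that transforms [-1] -> [1] is: neg

Answer: neg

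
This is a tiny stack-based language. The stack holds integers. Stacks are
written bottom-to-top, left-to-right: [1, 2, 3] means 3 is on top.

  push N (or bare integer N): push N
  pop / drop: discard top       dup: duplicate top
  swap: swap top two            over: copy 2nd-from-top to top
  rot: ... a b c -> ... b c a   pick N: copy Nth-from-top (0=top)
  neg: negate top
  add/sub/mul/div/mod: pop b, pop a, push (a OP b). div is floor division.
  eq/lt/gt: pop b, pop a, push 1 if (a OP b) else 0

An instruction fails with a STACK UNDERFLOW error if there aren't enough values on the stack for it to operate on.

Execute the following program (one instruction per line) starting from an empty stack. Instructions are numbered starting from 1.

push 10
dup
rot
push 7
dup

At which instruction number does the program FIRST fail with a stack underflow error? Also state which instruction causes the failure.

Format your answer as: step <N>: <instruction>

Step 1 ('push 10'): stack = [10], depth = 1
Step 2 ('dup'): stack = [10, 10], depth = 2
Step 3 ('rot'): needs 3 value(s) but depth is 2 — STACK UNDERFLOW

Answer: step 3: rot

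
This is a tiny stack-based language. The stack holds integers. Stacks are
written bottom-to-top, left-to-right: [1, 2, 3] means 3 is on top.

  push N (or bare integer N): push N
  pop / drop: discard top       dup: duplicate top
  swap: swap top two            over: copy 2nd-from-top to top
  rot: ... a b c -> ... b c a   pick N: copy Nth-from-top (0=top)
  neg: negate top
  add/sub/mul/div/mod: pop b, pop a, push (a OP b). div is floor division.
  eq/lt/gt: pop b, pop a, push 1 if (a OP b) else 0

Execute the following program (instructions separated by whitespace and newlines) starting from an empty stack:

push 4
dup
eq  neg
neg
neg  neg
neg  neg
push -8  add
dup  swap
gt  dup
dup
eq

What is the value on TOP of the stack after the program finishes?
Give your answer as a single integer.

After 'push 4': [4]
After 'dup': [4, 4]
After 'eq': [1]
After 'neg': [-1]
After 'neg': [1]
After 'neg': [-1]
After 'neg': [1]
After 'neg': [-1]
After 'neg': [1]
After 'push -8': [1, -8]
After 'add': [-7]
After 'dup': [-7, -7]
After 'swap': [-7, -7]
After 'gt': [0]
After 'dup': [0, 0]
After 'dup': [0, 0, 0]
After 'eq': [0, 1]

Answer: 1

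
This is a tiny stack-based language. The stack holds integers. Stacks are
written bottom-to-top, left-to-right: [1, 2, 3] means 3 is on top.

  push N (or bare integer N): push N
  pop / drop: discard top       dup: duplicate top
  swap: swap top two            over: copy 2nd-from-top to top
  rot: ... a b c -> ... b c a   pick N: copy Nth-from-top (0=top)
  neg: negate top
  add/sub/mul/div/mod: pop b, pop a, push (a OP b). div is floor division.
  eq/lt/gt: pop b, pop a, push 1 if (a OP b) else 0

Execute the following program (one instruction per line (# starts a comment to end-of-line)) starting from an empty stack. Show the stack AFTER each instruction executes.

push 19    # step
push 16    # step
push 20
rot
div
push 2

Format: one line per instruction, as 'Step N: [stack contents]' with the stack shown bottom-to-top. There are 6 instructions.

Step 1: [19]
Step 2: [19, 16]
Step 3: [19, 16, 20]
Step 4: [16, 20, 19]
Step 5: [16, 1]
Step 6: [16, 1, 2]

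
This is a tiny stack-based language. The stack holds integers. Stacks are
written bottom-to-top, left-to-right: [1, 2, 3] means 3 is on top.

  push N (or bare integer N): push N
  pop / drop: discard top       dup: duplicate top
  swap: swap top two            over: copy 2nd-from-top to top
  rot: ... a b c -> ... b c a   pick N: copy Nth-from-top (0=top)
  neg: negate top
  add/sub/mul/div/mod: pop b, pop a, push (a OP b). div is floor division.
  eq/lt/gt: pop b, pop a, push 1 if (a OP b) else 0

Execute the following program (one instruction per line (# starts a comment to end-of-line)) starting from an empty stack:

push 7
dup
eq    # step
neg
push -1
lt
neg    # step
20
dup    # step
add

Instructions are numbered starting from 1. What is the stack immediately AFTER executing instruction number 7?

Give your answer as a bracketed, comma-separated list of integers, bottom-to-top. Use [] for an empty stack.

Step 1 ('push 7'): [7]
Step 2 ('dup'): [7, 7]
Step 3 ('eq'): [1]
Step 4 ('neg'): [-1]
Step 5 ('push -1'): [-1, -1]
Step 6 ('lt'): [0]
Step 7 ('neg'): [0]

Answer: [0]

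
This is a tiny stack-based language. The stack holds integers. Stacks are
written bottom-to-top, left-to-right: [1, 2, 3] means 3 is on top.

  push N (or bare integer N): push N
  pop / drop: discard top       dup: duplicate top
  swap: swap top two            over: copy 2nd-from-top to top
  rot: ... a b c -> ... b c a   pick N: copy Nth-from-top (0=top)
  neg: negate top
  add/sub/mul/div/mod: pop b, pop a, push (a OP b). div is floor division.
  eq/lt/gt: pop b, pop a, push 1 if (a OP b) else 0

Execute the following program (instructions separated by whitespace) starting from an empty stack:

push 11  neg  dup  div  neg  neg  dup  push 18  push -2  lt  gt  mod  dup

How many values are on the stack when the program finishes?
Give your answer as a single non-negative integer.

After 'push 11': stack = [11] (depth 1)
After 'neg': stack = [-11] (depth 1)
After 'dup': stack = [-11, -11] (depth 2)
After 'div': stack = [1] (depth 1)
After 'neg': stack = [-1] (depth 1)
After 'neg': stack = [1] (depth 1)
After 'dup': stack = [1, 1] (depth 2)
After 'push 18': stack = [1, 1, 18] (depth 3)
After 'push -2': stack = [1, 1, 18, -2] (depth 4)
After 'lt': stack = [1, 1, 0] (depth 3)
After 'gt': stack = [1, 1] (depth 2)
After 'mod': stack = [0] (depth 1)
After 'dup': stack = [0, 0] (depth 2)

Answer: 2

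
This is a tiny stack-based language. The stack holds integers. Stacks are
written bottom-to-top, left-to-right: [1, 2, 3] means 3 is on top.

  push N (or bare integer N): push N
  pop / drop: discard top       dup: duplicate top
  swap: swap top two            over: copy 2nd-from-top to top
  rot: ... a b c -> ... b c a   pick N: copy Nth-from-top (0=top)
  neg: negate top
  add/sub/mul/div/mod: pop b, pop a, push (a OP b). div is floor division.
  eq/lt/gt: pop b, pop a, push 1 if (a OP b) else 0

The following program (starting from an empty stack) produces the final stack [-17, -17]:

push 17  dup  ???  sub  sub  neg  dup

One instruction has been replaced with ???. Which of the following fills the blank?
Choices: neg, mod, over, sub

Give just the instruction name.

Stack before ???: [17, 17]
Stack after ???:  [17, 17, 17]
Checking each choice:
  neg: stack underflow (need 2, have 1)
  mod: stack underflow (need 2, have 1)
  over: MATCH
  sub: stack underflow (need 2, have 1)


Answer: over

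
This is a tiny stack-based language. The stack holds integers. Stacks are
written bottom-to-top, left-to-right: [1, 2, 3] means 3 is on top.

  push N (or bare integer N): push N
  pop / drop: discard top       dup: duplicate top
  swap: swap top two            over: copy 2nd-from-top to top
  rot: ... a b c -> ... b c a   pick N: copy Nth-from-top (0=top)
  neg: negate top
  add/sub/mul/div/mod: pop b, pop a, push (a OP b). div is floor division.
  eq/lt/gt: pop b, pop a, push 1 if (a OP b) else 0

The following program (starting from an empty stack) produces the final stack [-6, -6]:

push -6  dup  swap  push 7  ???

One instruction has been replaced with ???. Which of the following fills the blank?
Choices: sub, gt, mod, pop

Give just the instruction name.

Answer: pop

Derivation:
Stack before ???: [-6, -6, 7]
Stack after ???:  [-6, -6]
Checking each choice:
  sub: produces [-6, -13]
  gt: produces [-6, 0]
  mod: produces [-6, 1]
  pop: MATCH


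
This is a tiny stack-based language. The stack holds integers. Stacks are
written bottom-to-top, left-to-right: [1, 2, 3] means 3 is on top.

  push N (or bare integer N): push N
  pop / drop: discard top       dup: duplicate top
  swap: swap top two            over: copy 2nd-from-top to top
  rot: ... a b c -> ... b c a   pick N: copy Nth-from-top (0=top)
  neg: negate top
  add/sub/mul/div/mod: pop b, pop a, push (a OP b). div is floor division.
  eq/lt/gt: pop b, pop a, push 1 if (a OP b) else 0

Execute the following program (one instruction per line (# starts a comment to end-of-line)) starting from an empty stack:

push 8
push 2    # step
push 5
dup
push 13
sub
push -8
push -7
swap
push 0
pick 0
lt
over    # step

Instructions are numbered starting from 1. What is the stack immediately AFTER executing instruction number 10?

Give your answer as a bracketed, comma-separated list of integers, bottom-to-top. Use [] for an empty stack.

Step 1 ('push 8'): [8]
Step 2 ('push 2'): [8, 2]
Step 3 ('push 5'): [8, 2, 5]
Step 4 ('dup'): [8, 2, 5, 5]
Step 5 ('push 13'): [8, 2, 5, 5, 13]
Step 6 ('sub'): [8, 2, 5, -8]
Step 7 ('push -8'): [8, 2, 5, -8, -8]
Step 8 ('push -7'): [8, 2, 5, -8, -8, -7]
Step 9 ('swap'): [8, 2, 5, -8, -7, -8]
Step 10 ('push 0'): [8, 2, 5, -8, -7, -8, 0]

Answer: [8, 2, 5, -8, -7, -8, 0]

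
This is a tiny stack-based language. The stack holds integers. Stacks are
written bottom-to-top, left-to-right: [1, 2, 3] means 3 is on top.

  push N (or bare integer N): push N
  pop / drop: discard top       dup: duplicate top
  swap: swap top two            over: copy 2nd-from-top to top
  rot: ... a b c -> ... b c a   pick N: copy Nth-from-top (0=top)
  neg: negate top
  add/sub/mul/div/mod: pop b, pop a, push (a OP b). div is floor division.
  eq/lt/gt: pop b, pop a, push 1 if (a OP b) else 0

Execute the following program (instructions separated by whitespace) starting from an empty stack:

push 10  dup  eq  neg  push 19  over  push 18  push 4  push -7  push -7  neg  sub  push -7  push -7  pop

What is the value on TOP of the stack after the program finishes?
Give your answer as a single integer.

After 'push 10': [10]
After 'dup': [10, 10]
After 'eq': [1]
After 'neg': [-1]
After 'push 19': [-1, 19]
After 'over': [-1, 19, -1]
After 'push 18': [-1, 19, -1, 18]
After 'push 4': [-1, 19, -1, 18, 4]
After 'push -7': [-1, 19, -1, 18, 4, -7]
After 'push -7': [-1, 19, -1, 18, 4, -7, -7]
After 'neg': [-1, 19, -1, 18, 4, -7, 7]
After 'sub': [-1, 19, -1, 18, 4, -14]
After 'push -7': [-1, 19, -1, 18, 4, -14, -7]
After 'push -7': [-1, 19, -1, 18, 4, -14, -7, -7]
After 'pop': [-1, 19, -1, 18, 4, -14, -7]

Answer: -7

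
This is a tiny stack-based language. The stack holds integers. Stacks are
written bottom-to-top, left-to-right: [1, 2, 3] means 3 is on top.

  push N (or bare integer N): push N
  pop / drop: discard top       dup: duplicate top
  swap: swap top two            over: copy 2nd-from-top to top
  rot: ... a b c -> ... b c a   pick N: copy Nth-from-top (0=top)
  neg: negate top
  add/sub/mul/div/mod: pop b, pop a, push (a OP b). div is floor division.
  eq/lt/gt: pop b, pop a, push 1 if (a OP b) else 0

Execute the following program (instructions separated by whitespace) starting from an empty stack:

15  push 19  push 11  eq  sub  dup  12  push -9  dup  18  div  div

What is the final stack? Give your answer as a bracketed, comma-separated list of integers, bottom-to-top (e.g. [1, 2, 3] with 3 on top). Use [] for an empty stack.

After 'push 15': [15]
After 'push 19': [15, 19]
After 'push 11': [15, 19, 11]
After 'eq': [15, 0]
After 'sub': [15]
After 'dup': [15, 15]
After 'push 12': [15, 15, 12]
After 'push -9': [15, 15, 12, -9]
After 'dup': [15, 15, 12, -9, -9]
After 'push 18': [15, 15, 12, -9, -9, 18]
After 'div': [15, 15, 12, -9, -1]
After 'div': [15, 15, 12, 9]

Answer: [15, 15, 12, 9]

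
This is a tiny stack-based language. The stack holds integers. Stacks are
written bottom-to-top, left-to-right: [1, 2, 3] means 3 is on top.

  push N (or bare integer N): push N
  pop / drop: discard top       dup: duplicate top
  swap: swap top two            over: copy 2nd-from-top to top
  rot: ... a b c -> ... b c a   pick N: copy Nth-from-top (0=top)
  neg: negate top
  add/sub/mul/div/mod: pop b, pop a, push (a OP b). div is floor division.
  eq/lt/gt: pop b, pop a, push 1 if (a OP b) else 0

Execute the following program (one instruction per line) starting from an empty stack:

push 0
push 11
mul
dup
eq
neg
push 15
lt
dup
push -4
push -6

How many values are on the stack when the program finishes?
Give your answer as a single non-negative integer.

Answer: 4

Derivation:
After 'push 0': stack = [0] (depth 1)
After 'push 11': stack = [0, 11] (depth 2)
After 'mul': stack = [0] (depth 1)
After 'dup': stack = [0, 0] (depth 2)
After 'eq': stack = [1] (depth 1)
After 'neg': stack = [-1] (depth 1)
After 'push 15': stack = [-1, 15] (depth 2)
After 'lt': stack = [1] (depth 1)
After 'dup': stack = [1, 1] (depth 2)
After 'push -4': stack = [1, 1, -4] (depth 3)
After 'push -6': stack = [1, 1, -4, -6] (depth 4)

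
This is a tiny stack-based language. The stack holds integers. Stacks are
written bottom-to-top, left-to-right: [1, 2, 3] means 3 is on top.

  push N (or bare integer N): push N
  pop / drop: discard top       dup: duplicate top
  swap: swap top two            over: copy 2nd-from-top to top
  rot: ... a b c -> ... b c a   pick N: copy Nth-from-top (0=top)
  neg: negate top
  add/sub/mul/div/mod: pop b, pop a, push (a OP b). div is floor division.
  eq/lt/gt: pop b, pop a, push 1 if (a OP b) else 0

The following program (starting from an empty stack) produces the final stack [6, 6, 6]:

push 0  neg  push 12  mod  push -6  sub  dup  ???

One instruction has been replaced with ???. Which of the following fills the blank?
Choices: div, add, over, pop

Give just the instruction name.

Stack before ???: [6, 6]
Stack after ???:  [6, 6, 6]
Checking each choice:
  div: produces [1]
  add: produces [12]
  over: MATCH
  pop: produces [6]


Answer: over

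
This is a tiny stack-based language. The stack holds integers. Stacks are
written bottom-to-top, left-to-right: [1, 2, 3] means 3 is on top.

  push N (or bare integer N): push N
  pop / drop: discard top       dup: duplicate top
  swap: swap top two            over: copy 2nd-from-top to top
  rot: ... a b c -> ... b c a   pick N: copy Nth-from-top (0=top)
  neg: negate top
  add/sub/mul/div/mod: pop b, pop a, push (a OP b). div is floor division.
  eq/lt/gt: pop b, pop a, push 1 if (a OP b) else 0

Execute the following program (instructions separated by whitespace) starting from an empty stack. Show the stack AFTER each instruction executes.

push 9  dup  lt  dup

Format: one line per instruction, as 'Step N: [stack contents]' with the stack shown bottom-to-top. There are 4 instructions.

Step 1: [9]
Step 2: [9, 9]
Step 3: [0]
Step 4: [0, 0]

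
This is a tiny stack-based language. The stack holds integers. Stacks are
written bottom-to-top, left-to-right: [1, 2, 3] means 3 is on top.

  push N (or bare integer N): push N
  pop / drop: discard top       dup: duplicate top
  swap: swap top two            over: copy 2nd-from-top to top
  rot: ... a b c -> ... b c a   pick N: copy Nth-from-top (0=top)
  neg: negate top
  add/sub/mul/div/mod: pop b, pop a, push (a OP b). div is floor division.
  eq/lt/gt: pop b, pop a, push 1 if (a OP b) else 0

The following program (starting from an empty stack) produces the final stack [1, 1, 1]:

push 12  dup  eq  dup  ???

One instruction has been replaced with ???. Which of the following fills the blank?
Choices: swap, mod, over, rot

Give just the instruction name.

Answer: over

Derivation:
Stack before ???: [1, 1]
Stack after ???:  [1, 1, 1]
Checking each choice:
  swap: produces [1, 1]
  mod: produces [0]
  over: MATCH
  rot: stack underflow (need 3, have 2)


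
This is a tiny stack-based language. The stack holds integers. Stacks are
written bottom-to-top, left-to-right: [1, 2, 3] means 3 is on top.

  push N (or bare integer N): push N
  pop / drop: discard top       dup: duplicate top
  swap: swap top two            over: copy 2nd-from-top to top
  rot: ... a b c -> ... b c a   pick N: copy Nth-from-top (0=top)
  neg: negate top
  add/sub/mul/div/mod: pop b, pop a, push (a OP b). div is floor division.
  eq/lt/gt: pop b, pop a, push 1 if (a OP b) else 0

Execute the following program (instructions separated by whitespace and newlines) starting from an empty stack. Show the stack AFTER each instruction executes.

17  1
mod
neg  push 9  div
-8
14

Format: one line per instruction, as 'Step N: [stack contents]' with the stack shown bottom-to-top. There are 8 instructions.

Step 1: [17]
Step 2: [17, 1]
Step 3: [0]
Step 4: [0]
Step 5: [0, 9]
Step 6: [0]
Step 7: [0, -8]
Step 8: [0, -8, 14]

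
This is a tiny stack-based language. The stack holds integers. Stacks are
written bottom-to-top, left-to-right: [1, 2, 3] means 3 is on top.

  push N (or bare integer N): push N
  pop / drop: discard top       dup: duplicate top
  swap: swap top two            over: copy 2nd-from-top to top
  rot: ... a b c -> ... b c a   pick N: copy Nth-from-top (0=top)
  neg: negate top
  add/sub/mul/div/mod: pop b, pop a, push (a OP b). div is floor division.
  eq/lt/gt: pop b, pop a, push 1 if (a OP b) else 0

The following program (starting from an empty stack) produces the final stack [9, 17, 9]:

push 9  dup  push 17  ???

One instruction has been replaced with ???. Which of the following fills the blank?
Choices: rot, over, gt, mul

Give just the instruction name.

Answer: rot

Derivation:
Stack before ???: [9, 9, 17]
Stack after ???:  [9, 17, 9]
Checking each choice:
  rot: MATCH
  over: produces [9, 9, 17, 9]
  gt: produces [9, 0]
  mul: produces [9, 153]


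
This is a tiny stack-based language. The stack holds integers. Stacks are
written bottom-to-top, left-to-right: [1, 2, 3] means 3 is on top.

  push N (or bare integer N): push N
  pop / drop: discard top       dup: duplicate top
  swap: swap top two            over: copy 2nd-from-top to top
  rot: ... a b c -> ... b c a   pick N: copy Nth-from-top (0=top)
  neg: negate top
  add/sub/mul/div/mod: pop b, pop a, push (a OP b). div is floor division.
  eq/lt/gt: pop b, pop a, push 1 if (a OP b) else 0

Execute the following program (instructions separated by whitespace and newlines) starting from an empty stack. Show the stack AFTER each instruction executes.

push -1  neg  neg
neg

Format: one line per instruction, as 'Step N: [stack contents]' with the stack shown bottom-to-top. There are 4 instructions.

Step 1: [-1]
Step 2: [1]
Step 3: [-1]
Step 4: [1]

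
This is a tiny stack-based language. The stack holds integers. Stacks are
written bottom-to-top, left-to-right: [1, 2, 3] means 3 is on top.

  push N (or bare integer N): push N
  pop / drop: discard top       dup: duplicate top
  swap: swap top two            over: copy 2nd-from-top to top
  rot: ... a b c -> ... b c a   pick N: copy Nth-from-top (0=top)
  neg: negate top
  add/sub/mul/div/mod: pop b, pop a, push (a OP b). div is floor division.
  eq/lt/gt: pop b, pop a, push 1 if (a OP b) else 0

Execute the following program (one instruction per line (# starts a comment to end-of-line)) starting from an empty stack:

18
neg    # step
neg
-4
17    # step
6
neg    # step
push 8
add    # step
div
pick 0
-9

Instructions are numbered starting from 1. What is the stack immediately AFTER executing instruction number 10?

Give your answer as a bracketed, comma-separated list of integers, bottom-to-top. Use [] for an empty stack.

Step 1 ('18'): [18]
Step 2 ('neg'): [-18]
Step 3 ('neg'): [18]
Step 4 ('-4'): [18, -4]
Step 5 ('17'): [18, -4, 17]
Step 6 ('6'): [18, -4, 17, 6]
Step 7 ('neg'): [18, -4, 17, -6]
Step 8 ('push 8'): [18, -4, 17, -6, 8]
Step 9 ('add'): [18, -4, 17, 2]
Step 10 ('div'): [18, -4, 8]

Answer: [18, -4, 8]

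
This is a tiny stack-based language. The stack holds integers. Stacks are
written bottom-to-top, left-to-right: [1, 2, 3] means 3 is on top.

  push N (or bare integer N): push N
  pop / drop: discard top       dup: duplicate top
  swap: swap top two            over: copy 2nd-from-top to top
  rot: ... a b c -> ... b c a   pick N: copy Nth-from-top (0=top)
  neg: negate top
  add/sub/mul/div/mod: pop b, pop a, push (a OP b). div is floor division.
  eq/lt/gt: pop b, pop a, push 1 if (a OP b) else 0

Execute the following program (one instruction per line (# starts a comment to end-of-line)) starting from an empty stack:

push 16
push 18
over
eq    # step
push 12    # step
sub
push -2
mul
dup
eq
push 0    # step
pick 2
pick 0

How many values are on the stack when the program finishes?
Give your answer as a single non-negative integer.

After 'push 16': stack = [16] (depth 1)
After 'push 18': stack = [16, 18] (depth 2)
After 'over': stack = [16, 18, 16] (depth 3)
After 'eq': stack = [16, 0] (depth 2)
After 'push 12': stack = [16, 0, 12] (depth 3)
After 'sub': stack = [16, -12] (depth 2)
After 'push -2': stack = [16, -12, -2] (depth 3)
After 'mul': stack = [16, 24] (depth 2)
After 'dup': stack = [16, 24, 24] (depth 3)
After 'eq': stack = [16, 1] (depth 2)
After 'push 0': stack = [16, 1, 0] (depth 3)
After 'pick 2': stack = [16, 1, 0, 16] (depth 4)
After 'pick 0': stack = [16, 1, 0, 16, 16] (depth 5)

Answer: 5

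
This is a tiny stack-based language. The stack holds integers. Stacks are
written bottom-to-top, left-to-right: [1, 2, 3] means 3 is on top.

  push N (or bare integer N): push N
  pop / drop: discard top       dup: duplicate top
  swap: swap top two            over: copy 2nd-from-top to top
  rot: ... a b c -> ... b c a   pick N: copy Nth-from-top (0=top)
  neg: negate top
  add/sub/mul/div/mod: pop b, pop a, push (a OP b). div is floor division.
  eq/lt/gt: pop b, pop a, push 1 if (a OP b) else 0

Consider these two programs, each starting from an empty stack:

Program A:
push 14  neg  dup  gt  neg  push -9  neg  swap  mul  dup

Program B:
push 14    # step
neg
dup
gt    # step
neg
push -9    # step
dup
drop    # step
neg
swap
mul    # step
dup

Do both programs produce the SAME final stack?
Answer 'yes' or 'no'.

Answer: yes

Derivation:
Program A trace:
  After 'push 14': [14]
  After 'neg': [-14]
  After 'dup': [-14, -14]
  After 'gt': [0]
  After 'neg': [0]
  After 'push -9': [0, -9]
  After 'neg': [0, 9]
  After 'swap': [9, 0]
  After 'mul': [0]
  After 'dup': [0, 0]
Program A final stack: [0, 0]

Program B trace:
  After 'push 14': [14]
  After 'neg': [-14]
  After 'dup': [-14, -14]
  After 'gt': [0]
  After 'neg': [0]
  After 'push -9': [0, -9]
  After 'dup': [0, -9, -9]
  After 'drop': [0, -9]
  After 'neg': [0, 9]
  After 'swap': [9, 0]
  After 'mul': [0]
  After 'dup': [0, 0]
Program B final stack: [0, 0]
Same: yes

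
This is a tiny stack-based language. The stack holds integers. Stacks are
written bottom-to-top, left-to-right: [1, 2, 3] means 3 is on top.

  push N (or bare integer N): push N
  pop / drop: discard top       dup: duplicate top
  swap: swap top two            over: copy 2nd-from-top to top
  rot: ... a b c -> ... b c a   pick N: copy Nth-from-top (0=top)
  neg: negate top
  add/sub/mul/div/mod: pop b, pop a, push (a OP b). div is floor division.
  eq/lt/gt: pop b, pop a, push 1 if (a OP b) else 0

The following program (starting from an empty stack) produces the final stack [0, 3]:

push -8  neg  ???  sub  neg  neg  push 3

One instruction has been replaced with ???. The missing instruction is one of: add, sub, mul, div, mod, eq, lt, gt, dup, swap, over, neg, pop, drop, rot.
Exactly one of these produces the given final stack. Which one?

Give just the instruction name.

Stack before ???: [8]
Stack after ???:  [8, 8]
The instruction that transforms [8] -> [8, 8] is: dup

Answer: dup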